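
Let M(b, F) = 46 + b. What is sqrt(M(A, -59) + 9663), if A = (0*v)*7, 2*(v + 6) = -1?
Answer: sqrt(9709) ≈ 98.534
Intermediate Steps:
v = -13/2 (v = -6 + (1/2)*(-1) = -6 - 1/2 = -13/2 ≈ -6.5000)
A = 0 (A = (0*(-13/2))*7 = 0*7 = 0)
sqrt(M(A, -59) + 9663) = sqrt((46 + 0) + 9663) = sqrt(46 + 9663) = sqrt(9709)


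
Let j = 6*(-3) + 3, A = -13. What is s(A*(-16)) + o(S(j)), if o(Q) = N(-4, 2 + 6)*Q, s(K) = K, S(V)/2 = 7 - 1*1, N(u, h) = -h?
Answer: 112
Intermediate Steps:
j = -15 (j = -18 + 3 = -15)
S(V) = 12 (S(V) = 2*(7 - 1*1) = 2*(7 - 1) = 2*6 = 12)
o(Q) = -8*Q (o(Q) = (-(2 + 6))*Q = (-1*8)*Q = -8*Q)
s(A*(-16)) + o(S(j)) = -13*(-16) - 8*12 = 208 - 96 = 112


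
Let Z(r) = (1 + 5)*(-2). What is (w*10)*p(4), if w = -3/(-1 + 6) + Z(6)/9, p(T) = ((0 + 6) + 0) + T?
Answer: -580/3 ≈ -193.33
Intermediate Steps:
Z(r) = -12 (Z(r) = 6*(-2) = -12)
p(T) = 6 + T (p(T) = (6 + 0) + T = 6 + T)
w = -29/15 (w = -3/(-1 + 6) - 12/9 = -3/5 - 12*1/9 = -3*1/5 - 4/3 = -3/5 - 4/3 = -29/15 ≈ -1.9333)
(w*10)*p(4) = (-29/15*10)*(6 + 4) = -58/3*10 = -580/3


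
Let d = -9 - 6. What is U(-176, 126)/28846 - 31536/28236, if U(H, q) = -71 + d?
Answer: -38004823/33937319 ≈ -1.1199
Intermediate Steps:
d = -15
U(H, q) = -86 (U(H, q) = -71 - 15 = -86)
U(-176, 126)/28846 - 31536/28236 = -86/28846 - 31536/28236 = -86*1/28846 - 31536*1/28236 = -43/14423 - 2628/2353 = -38004823/33937319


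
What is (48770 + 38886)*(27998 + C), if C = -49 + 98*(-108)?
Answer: 1522146440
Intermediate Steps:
C = -10633 (C = -49 - 10584 = -10633)
(48770 + 38886)*(27998 + C) = (48770 + 38886)*(27998 - 10633) = 87656*17365 = 1522146440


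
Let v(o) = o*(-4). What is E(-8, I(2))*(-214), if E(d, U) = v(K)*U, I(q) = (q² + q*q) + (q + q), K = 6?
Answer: 61632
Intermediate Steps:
v(o) = -4*o
I(q) = 2*q + 2*q² (I(q) = (q² + q²) + 2*q = 2*q² + 2*q = 2*q + 2*q²)
E(d, U) = -24*U (E(d, U) = (-4*6)*U = -24*U)
E(-8, I(2))*(-214) = -48*2*(1 + 2)*(-214) = -48*2*3*(-214) = -24*12*(-214) = -288*(-214) = 61632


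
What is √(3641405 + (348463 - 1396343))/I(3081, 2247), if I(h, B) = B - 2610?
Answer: -5*√103741/363 ≈ -4.4365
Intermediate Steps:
I(h, B) = -2610 + B
√(3641405 + (348463 - 1396343))/I(3081, 2247) = √(3641405 + (348463 - 1396343))/(-2610 + 2247) = √(3641405 - 1047880)/(-363) = √2593525*(-1/363) = (5*√103741)*(-1/363) = -5*√103741/363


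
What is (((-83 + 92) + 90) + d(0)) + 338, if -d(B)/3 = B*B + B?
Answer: 437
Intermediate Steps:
d(B) = -3*B - 3*B² (d(B) = -3*(B*B + B) = -3*(B² + B) = -3*(B + B²) = -3*B - 3*B²)
(((-83 + 92) + 90) + d(0)) + 338 = (((-83 + 92) + 90) - 3*0*(1 + 0)) + 338 = ((9 + 90) - 3*0*1) + 338 = (99 + 0) + 338 = 99 + 338 = 437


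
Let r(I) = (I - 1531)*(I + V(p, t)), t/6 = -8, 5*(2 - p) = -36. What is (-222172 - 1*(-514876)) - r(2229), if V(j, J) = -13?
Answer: -1254064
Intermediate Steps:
p = 46/5 (p = 2 - ⅕*(-36) = 2 + 36/5 = 46/5 ≈ 9.2000)
t = -48 (t = 6*(-8) = -48)
r(I) = (-1531 + I)*(-13 + I) (r(I) = (I - 1531)*(I - 13) = (-1531 + I)*(-13 + I))
(-222172 - 1*(-514876)) - r(2229) = (-222172 - 1*(-514876)) - (19903 + 2229² - 1544*2229) = (-222172 + 514876) - (19903 + 4968441 - 3441576) = 292704 - 1*1546768 = 292704 - 1546768 = -1254064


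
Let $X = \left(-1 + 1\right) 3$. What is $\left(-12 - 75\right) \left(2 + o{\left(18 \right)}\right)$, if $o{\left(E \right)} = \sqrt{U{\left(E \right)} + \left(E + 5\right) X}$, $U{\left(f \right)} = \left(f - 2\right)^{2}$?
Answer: $-1566$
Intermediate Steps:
$U{\left(f \right)} = \left(-2 + f\right)^{2}$
$X = 0$ ($X = 0 \cdot 3 = 0$)
$o{\left(E \right)} = \sqrt{\left(-2 + E\right)^{2}}$ ($o{\left(E \right)} = \sqrt{\left(-2 + E\right)^{2} + \left(E + 5\right) 0} = \sqrt{\left(-2 + E\right)^{2} + \left(5 + E\right) 0} = \sqrt{\left(-2 + E\right)^{2} + 0} = \sqrt{\left(-2 + E\right)^{2}}$)
$\left(-12 - 75\right) \left(2 + o{\left(18 \right)}\right) = \left(-12 - 75\right) \left(2 + \sqrt{\left(-2 + 18\right)^{2}}\right) = - 87 \left(2 + \sqrt{16^{2}}\right) = - 87 \left(2 + \sqrt{256}\right) = - 87 \left(2 + 16\right) = \left(-87\right) 18 = -1566$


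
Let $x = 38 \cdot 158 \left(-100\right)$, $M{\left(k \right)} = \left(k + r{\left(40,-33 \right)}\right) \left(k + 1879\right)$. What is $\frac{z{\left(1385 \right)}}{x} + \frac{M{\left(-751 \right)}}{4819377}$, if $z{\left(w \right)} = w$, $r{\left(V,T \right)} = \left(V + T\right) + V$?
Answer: $- \frac{32230645463}{192903596720} \approx -0.16708$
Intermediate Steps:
$r{\left(V,T \right)} = T + 2 V$ ($r{\left(V,T \right)} = \left(T + V\right) + V = T + 2 V$)
$M{\left(k \right)} = \left(47 + k\right) \left(1879 + k\right)$ ($M{\left(k \right)} = \left(k + \left(-33 + 2 \cdot 40\right)\right) \left(k + 1879\right) = \left(k + \left(-33 + 80\right)\right) \left(1879 + k\right) = \left(k + 47\right) \left(1879 + k\right) = \left(47 + k\right) \left(1879 + k\right)$)
$x = -600400$ ($x = 6004 \left(-100\right) = -600400$)
$\frac{z{\left(1385 \right)}}{x} + \frac{M{\left(-751 \right)}}{4819377} = \frac{1385}{-600400} + \frac{88313 + \left(-751\right)^{2} + 1926 \left(-751\right)}{4819377} = 1385 \left(- \frac{1}{600400}\right) + \left(88313 + 564001 - 1446426\right) \frac{1}{4819377} = - \frac{277}{120080} - \frac{264704}{1606459} = - \frac{32230645463}{192903596720}$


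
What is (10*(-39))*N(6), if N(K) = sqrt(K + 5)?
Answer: -390*sqrt(11) ≈ -1293.5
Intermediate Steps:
N(K) = sqrt(5 + K)
(10*(-39))*N(6) = (10*(-39))*sqrt(5 + 6) = -390*sqrt(11)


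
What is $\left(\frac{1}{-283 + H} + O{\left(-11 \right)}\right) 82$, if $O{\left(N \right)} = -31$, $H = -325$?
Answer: $- \frac{772809}{304} \approx -2542.1$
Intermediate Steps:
$\left(\frac{1}{-283 + H} + O{\left(-11 \right)}\right) 82 = \left(\frac{1}{-283 - 325} - 31\right) 82 = \left(\frac{1}{-608} - 31\right) 82 = \left(- \frac{1}{608} - 31\right) 82 = \left(- \frac{18849}{608}\right) 82 = - \frac{772809}{304}$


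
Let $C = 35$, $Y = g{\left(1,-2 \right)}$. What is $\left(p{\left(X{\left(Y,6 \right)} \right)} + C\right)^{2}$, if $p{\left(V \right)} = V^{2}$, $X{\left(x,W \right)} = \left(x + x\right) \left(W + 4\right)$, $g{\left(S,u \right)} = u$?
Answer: $2673225$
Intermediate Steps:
$Y = -2$
$X{\left(x,W \right)} = 2 x \left(4 + W\right)$
$\left(p{\left(X{\left(Y,6 \right)} \right)} + C\right)^{2} = \left(\left(2 \left(-2\right) \left(4 + 6\right)\right)^{2} + 35\right)^{2} = \left(\left(2 \left(-2\right) 10\right)^{2} + 35\right)^{2} = \left(\left(-40\right)^{2} + 35\right)^{2} = \left(1600 + 35\right)^{2} = 1635^{2} = 2673225$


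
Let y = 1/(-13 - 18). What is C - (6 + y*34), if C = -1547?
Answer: -48109/31 ≈ -1551.9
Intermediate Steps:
y = -1/31 (y = 1/(-31) = -1/31 ≈ -0.032258)
C - (6 + y*34) = -1547 - (6 - 1/31*34) = -1547 - (6 - 34/31) = -1547 - 1*152/31 = -1547 - 152/31 = -48109/31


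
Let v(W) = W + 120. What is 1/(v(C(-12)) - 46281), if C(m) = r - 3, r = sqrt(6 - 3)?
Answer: -15388/710371631 - sqrt(3)/2131114893 ≈ -2.1663e-5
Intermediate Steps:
r = sqrt(3) ≈ 1.7320
C(m) = -3 + sqrt(3) (C(m) = sqrt(3) - 3 = -3 + sqrt(3))
v(W) = 120 + W
1/(v(C(-12)) - 46281) = 1/((120 + (-3 + sqrt(3))) - 46281) = 1/((117 + sqrt(3)) - 46281) = 1/(-46164 + sqrt(3))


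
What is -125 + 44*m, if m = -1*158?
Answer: -7077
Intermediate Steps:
m = -158
-125 + 44*m = -125 + 44*(-158) = -125 - 6952 = -7077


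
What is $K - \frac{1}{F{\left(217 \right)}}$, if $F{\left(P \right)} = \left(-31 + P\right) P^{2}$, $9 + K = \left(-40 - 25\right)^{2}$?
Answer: $\frac{36926063663}{8758554} \approx 4216.0$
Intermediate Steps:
$K = 4216$ ($K = -9 + \left(-40 - 25\right)^{2} = -9 + \left(-65\right)^{2} = -9 + 4225 = 4216$)
$F{\left(P \right)} = P^{2} \left(-31 + P\right)$
$K - \frac{1}{F{\left(217 \right)}} = 4216 - \frac{1}{217^{2} \left(-31 + 217\right)} = 4216 - \frac{1}{47089 \cdot 186} = 4216 - \frac{1}{8758554} = \frac{36926063663}{8758554}$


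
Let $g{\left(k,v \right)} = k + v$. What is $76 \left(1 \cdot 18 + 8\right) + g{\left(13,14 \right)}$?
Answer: $2003$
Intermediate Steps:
$76 \left(1 \cdot 18 + 8\right) + g{\left(13,14 \right)} = 76 \left(1 \cdot 18 + 8\right) + \left(13 + 14\right) = 76 \left(18 + 8\right) + 27 = 76 \cdot 26 + 27 = 1976 + 27 = 2003$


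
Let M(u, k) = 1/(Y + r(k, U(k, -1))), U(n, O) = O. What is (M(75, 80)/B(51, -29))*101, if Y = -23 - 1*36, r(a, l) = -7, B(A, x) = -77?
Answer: 101/5082 ≈ 0.019874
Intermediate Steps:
Y = -59 (Y = -23 - 36 = -59)
M(u, k) = -1/66 (M(u, k) = 1/(-59 - 7) = 1/(-66) = -1/66)
(M(75, 80)/B(51, -29))*101 = -1/66/(-77)*101 = -1/66*(-1/77)*101 = (1/5082)*101 = 101/5082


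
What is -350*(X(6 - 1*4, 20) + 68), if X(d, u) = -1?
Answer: -23450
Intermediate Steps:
-350*(X(6 - 1*4, 20) + 68) = -350*(-1 + 68) = -350*67 = -23450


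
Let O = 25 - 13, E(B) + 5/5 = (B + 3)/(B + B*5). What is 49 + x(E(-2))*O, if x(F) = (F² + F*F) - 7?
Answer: -41/6 ≈ -6.8333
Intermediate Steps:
E(B) = -1 + (3 + B)/(6*B) (E(B) = -1 + (B + 3)/(B + B*5) = -1 + (3 + B)/(B + 5*B) = -1 + (3 + B)/((6*B)) = -1 + (3 + B)*(1/(6*B)) = -1 + (3 + B)/(6*B))
x(F) = -7 + 2*F² (x(F) = (F² + F²) - 7 = 2*F² - 7 = -7 + 2*F²)
O = 12
49 + x(E(-2))*O = 49 + (-7 + 2*((⅙)*(3 - 5*(-2))/(-2))²)*12 = 49 + (-7 + 2*((⅙)*(-½)*(3 + 10))²)*12 = 49 + (-7 + 2*((⅙)*(-½)*13)²)*12 = 49 + (-7 + 2*(-13/12)²)*12 = 49 + (-7 + 2*(169/144))*12 = 49 + (-7 + 169/72)*12 = 49 - 335/72*12 = 49 - 335/6 = -41/6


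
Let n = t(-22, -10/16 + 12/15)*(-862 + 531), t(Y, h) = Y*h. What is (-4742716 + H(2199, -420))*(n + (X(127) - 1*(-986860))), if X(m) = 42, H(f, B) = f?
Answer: -93689335723459/20 ≈ -4.6845e+12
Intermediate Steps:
n = 25487/20 (n = (-22*(-10/16 + 12/15))*(-862 + 531) = -22*(-10*1/16 + 12*(1/15))*(-331) = -22*(-5/8 + 4/5)*(-331) = -22*7/40*(-331) = -77/20*(-331) = 25487/20 ≈ 1274.3)
(-4742716 + H(2199, -420))*(n + (X(127) - 1*(-986860))) = (-4742716 + 2199)*(25487/20 + (42 - 1*(-986860))) = -4740517*(25487/20 + (42 + 986860)) = -4740517*(25487/20 + 986902) = -4740517*19763527/20 = -93689335723459/20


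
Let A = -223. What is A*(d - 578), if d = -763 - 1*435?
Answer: 396048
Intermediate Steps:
d = -1198 (d = -763 - 435 = -1198)
A*(d - 578) = -223*(-1198 - 578) = -223*(-1776) = 396048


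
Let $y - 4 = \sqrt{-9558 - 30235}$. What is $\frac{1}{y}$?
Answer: $\frac{4}{39809} - \frac{i \sqrt{39793}}{39809} \approx 0.00010048 - 0.005011 i$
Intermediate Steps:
$y = 4 + i \sqrt{39793}$ ($y = 4 + \sqrt{-9558 - 30235} = 4 + \sqrt{-39793} = 4 + i \sqrt{39793} \approx 4.0 + 199.48 i$)
$\frac{1}{y} = \frac{1}{4 + i \sqrt{39793}}$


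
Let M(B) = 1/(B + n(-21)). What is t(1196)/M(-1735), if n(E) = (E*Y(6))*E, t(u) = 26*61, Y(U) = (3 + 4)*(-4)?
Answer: -22335638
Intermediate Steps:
Y(U) = -28 (Y(U) = 7*(-4) = -28)
t(u) = 1586
n(E) = -28*E² (n(E) = (E*(-28))*E = (-28*E)*E = -28*E²)
M(B) = 1/(-12348 + B) (M(B) = 1/(B - 28*(-21)²) = 1/(B - 28*441) = 1/(B - 12348) = 1/(-12348 + B))
t(1196)/M(-1735) = 1586/(1/(-12348 - 1735)) = 1586/(1/(-14083)) = 1586/(-1/14083) = 1586*(-14083) = -22335638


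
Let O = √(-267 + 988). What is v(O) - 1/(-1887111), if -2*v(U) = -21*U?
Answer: 1/1887111 + 21*√721/2 ≈ 281.94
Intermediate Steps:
O = √721 ≈ 26.851
v(U) = 21*U/2 (v(U) = -(-21)*U/2 = 21*U/2)
v(O) - 1/(-1887111) = 21*√721/2 - 1/(-1887111) = 21*√721/2 - 1*(-1/1887111) = 21*√721/2 + 1/1887111 = 1/1887111 + 21*√721/2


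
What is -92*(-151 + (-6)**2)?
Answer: 10580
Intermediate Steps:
-92*(-151 + (-6)**2) = -92*(-151 + 36) = -92*(-115) = 10580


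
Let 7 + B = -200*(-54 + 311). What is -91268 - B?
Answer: -39861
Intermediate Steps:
B = -51407 (B = -7 - 200*(-54 + 311) = -7 - 200*257 = -7 - 51400 = -51407)
-91268 - B = -91268 - 1*(-51407) = -91268 + 51407 = -39861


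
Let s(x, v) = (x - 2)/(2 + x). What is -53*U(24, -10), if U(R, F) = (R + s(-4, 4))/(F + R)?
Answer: -1431/14 ≈ -102.21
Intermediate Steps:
s(x, v) = (-2 + x)/(2 + x)
U(R, F) = (3 + R)/(F + R) (U(R, F) = (R + (-2 - 4)/(2 - 4))/(F + R) = (R - 6/(-2))/(F + R) = (R - ½*(-6))/(F + R) = (R + 3)/(F + R) = (3 + R)/(F + R))
-53*U(24, -10) = -53*(3 + 24)/(-10 + 24) = -53*27/14 = -1431/14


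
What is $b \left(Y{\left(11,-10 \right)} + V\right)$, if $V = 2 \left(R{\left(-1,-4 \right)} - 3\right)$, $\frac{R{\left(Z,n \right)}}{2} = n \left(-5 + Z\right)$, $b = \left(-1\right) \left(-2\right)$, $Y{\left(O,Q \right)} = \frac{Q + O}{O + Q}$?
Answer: $182$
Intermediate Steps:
$Y{\left(O,Q \right)} = 1$ ($Y{\left(O,Q \right)} = \frac{O + Q}{O + Q} = 1$)
$b = 2$
$R{\left(Z,n \right)} = 2 n \left(-5 + Z\right)$
$V = 90$ ($V = 2 \left(2 \left(-4\right) \left(-5 - 1\right) - 3\right) = 2 \left(2 \left(-4\right) \left(-6\right) - 3\right) = 2 \left(48 - 3\right) = 2 \cdot 45 = 90$)
$b \left(Y{\left(11,-10 \right)} + V\right) = 2 \left(1 + 90\right) = 2 \cdot 91 = 182$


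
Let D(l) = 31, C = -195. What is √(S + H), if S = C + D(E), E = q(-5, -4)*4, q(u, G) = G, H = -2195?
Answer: I*√2359 ≈ 48.57*I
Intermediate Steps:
E = -16 (E = -4*4 = -16)
S = -164 (S = -195 + 31 = -164)
√(S + H) = √(-164 - 2195) = √(-2359) = I*√2359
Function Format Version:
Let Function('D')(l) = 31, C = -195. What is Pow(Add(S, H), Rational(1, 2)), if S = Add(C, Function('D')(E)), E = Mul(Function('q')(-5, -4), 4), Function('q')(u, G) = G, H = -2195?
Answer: Mul(I, Pow(2359, Rational(1, 2))) ≈ Mul(48.570, I)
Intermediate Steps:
E = -16 (E = Mul(-4, 4) = -16)
S = -164 (S = Add(-195, 31) = -164)
Pow(Add(S, H), Rational(1, 2)) = Pow(Add(-164, -2195), Rational(1, 2)) = Pow(-2359, Rational(1, 2)) = Mul(I, Pow(2359, Rational(1, 2)))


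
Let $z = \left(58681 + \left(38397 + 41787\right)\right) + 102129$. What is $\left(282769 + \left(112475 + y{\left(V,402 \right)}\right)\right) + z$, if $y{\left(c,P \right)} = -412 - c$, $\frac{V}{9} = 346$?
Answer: $632712$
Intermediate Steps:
$V = 3114$ ($V = 9 \cdot 346 = 3114$)
$z = 240994$ ($z = \left(58681 + 80184\right) + 102129 = 138865 + 102129 = 240994$)
$\left(282769 + \left(112475 + y{\left(V,402 \right)}\right)\right) + z = \left(282769 + \left(112475 - 3526\right)\right) + 240994 = \left(282769 + 108949\right) + 240994 = 391718 + 240994 = 632712$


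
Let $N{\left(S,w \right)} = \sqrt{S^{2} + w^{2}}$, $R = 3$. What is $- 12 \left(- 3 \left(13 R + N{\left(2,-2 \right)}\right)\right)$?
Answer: $1404 + 72 \sqrt{2} \approx 1505.8$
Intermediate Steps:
$- 12 \left(- 3 \left(13 R + N{\left(2,-2 \right)}\right)\right) = - 12 \left(- 3 \left(13 \cdot 3 + \sqrt{2^{2} + \left(-2\right)^{2}}\right)\right) = - 12 \left(- 3 \left(39 + \sqrt{4 + 4}\right)\right) = - 12 \left(- 3 \left(39 + \sqrt{8}\right)\right) = - 12 \left(- 3 \left(39 + 2 \sqrt{2}\right)\right) = - 12 \left(-117 - 6 \sqrt{2}\right) = 1404 + 72 \sqrt{2}$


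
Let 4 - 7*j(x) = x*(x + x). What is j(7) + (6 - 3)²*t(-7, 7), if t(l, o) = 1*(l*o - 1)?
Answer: -3244/7 ≈ -463.43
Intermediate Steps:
t(l, o) = -1 + l*o (t(l, o) = 1*(-1 + l*o) = -1 + l*o)
j(x) = 4/7 - 2*x²/7 (j(x) = 4/7 - x*(x + x)/7 = 4/7 - x*2*x/7 = 4/7 - 2*x²/7)
j(7) + (6 - 3)²*t(-7, 7) = (4/7 - 2/7*7²) + (6 - 3)²*(-1 - 7*7) = (4/7 - 2/7*49) + 3²*(-1 - 49) = (4/7 - 14) + 9*(-50) = -94/7 - 450 = -3244/7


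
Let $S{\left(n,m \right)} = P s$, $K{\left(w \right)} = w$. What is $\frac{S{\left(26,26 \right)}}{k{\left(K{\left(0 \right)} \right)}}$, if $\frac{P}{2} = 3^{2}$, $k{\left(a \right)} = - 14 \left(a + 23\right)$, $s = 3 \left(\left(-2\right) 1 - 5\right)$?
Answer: $\frac{27}{23} \approx 1.1739$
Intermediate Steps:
$s = -21$ ($s = 3 \left(-2 - 5\right) = 3 \left(-7\right) = -21$)
$k{\left(a \right)} = -322 - 14 a$ ($k{\left(a \right)} = - 14 \left(23 + a\right) = -322 - 14 a$)
$P = 18$ ($P = 2 \cdot 3^{2} = 2 \cdot 9 = 18$)
$S{\left(n,m \right)} = -378$ ($S{\left(n,m \right)} = 18 \left(-21\right) = -378$)
$\frac{S{\left(26,26 \right)}}{k{\left(K{\left(0 \right)} \right)}} = - \frac{378}{-322 - 0} = - \frac{378}{-322 + 0} = - \frac{378}{-322} = \left(-378\right) \left(- \frac{1}{322}\right) = \frac{27}{23}$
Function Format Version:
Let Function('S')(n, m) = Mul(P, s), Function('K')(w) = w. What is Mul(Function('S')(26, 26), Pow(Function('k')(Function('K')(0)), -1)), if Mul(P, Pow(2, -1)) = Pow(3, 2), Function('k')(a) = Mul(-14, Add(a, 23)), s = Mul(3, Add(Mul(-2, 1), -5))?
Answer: Rational(27, 23) ≈ 1.1739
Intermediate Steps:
s = -21 (s = Mul(3, Add(-2, -5)) = Mul(3, -7) = -21)
Function('k')(a) = Add(-322, Mul(-14, a)) (Function('k')(a) = Mul(-14, Add(23, a)) = Add(-322, Mul(-14, a)))
P = 18 (P = Mul(2, Pow(3, 2)) = Mul(2, 9) = 18)
Function('S')(n, m) = -378 (Function('S')(n, m) = Mul(18, -21) = -378)
Mul(Function('S')(26, 26), Pow(Function('k')(Function('K')(0)), -1)) = Mul(-378, Pow(Add(-322, Mul(-14, 0)), -1)) = Mul(-378, Pow(Add(-322, 0), -1)) = Mul(-378, Pow(-322, -1)) = Mul(-378, Rational(-1, 322)) = Rational(27, 23)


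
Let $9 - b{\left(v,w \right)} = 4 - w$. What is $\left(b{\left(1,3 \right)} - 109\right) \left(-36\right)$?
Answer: $3636$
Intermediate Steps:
$b{\left(v,w \right)} = 5 + w$ ($b{\left(v,w \right)} = 9 - \left(4 - w\right) = 9 + \left(-4 + w\right) = 5 + w$)
$\left(b{\left(1,3 \right)} - 109\right) \left(-36\right) = \left(\left(5 + 3\right) - 109\right) \left(-36\right) = \left(8 - 109\right) \left(-36\right) = \left(-101\right) \left(-36\right) = 3636$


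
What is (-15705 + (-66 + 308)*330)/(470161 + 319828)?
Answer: 64155/789989 ≈ 0.081210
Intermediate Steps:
(-15705 + (-66 + 308)*330)/(470161 + 319828) = (-15705 + 242*330)/789989 = (-15705 + 79860)*(1/789989) = 64155*(1/789989) = 64155/789989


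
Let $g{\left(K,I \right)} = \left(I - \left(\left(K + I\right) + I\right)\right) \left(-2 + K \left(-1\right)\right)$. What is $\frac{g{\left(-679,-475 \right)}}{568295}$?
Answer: $\frac{781258}{568295} \approx 1.3747$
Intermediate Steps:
$g{\left(K,I \right)} = \left(-2 - K\right) \left(- I - K\right)$ ($g{\left(K,I \right)} = \left(I - \left(\left(I + K\right) + I\right)\right) \left(-2 - K\right) = \left(I - \left(K + 2 I\right)\right) \left(-2 - K\right) = \left(- I - K\right) \left(-2 - K\right) = \left(-2 - K\right) \left(- I - K\right)$)
$\frac{g{\left(-679,-475 \right)}}{568295} = \frac{\left(-679\right)^{2} + 2 \left(-475\right) + 2 \left(-679\right) - -322525}{568295} = \left(461041 - 950 - 1358 + 322525\right) \frac{1}{568295} = 781258 \cdot \frac{1}{568295} = \frac{781258}{568295}$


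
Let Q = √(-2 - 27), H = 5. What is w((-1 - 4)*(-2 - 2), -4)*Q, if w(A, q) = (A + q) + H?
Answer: 21*I*√29 ≈ 113.09*I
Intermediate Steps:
w(A, q) = 5 + A + q (w(A, q) = (A + q) + 5 = 5 + A + q)
Q = I*√29 (Q = √(-29) = I*√29 ≈ 5.3852*I)
w((-1 - 4)*(-2 - 2), -4)*Q = (5 + (-1 - 4)*(-2 - 2) - 4)*(I*√29) = (5 - 5*(-4) - 4)*(I*√29) = (5 + 20 - 4)*(I*√29) = 21*(I*√29) = 21*I*√29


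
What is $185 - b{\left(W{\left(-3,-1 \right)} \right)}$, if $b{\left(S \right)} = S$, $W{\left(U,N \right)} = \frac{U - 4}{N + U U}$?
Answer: $\frac{1487}{8} \approx 185.88$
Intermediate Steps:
$W{\left(U,N \right)} = \frac{-4 + U}{N + U^{2}}$
$185 - b{\left(W{\left(-3,-1 \right)} \right)} = 185 - \frac{-4 - 3}{-1 + \left(-3\right)^{2}} = 185 - \frac{1}{-1 + 9} \left(-7\right) = 185 - \frac{1}{8} \left(-7\right) = 185 - - \frac{7}{8} = 185 + \frac{7}{8} = \frac{1487}{8}$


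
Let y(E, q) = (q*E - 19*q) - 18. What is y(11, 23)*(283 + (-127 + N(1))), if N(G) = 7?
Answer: -32926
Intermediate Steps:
y(E, q) = -18 - 19*q + E*q (y(E, q) = (E*q - 19*q) - 18 = (-19*q + E*q) - 18 = -18 - 19*q + E*q)
y(11, 23)*(283 + (-127 + N(1))) = (-18 - 19*23 + 11*23)*(283 + (-127 + 7)) = (-18 - 437 + 253)*(283 - 120) = -202*163 = -32926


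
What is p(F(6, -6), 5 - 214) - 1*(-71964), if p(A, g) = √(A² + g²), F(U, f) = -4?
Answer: 71964 + √43697 ≈ 72173.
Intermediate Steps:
p(F(6, -6), 5 - 214) - 1*(-71964) = √((-4)² + (5 - 214)²) - 1*(-71964) = √(16 + (-209)²) + 71964 = √(16 + 43681) + 71964 = √43697 + 71964 = 71964 + √43697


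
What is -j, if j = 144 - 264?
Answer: 120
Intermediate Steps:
j = -120
-j = -1*(-120) = 120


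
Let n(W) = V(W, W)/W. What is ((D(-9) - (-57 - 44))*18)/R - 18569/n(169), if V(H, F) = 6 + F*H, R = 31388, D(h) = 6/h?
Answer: -7032071819/64047214 ≈ -109.80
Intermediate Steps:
n(W) = (6 + W**2)/W (n(W) = (6 + W*W)/W = (6 + W**2)/W)
((D(-9) - (-57 - 44))*18)/R - 18569/n(169) = ((6/(-9) - (-57 - 44))*18)/31388 - 18569/(169 + 6/169) = ((6*(-1/9) - 1*(-101))*18)*(1/31388) - 18569/(169 + 6*(1/169)) = ((-2/3 + 101)*18)*(1/31388) - 18569/(169 + 6/169) = ((301/3)*18)*(1/31388) - 18569/28567/169 = 1806*(1/31388) - 18569*169/28567 = 129/2242 - 3138161/28567 = -7032071819/64047214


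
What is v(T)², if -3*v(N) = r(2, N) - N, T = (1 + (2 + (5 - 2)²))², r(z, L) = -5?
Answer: 22201/9 ≈ 2466.8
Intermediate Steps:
T = 144 (T = (1 + (2 + 3²))² = (1 + (2 + 9))² = (1 + 11)² = 12² = 144)
v(N) = 5/3 + N/3 (v(N) = -(-5 - N)/3 = 5/3 + N/3)
v(T)² = (5/3 + (⅓)*144)² = (5/3 + 48)² = (149/3)² = 22201/9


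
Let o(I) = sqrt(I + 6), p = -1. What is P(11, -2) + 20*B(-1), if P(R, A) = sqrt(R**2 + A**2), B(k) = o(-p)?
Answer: 5*sqrt(5) + 20*sqrt(7) ≈ 64.095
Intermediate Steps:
o(I) = sqrt(6 + I)
B(k) = sqrt(7) (B(k) = sqrt(6 - 1*(-1)) = sqrt(6 + 1) = sqrt(7))
P(R, A) = sqrt(A**2 + R**2)
P(11, -2) + 20*B(-1) = sqrt((-2)**2 + 11**2) + 20*sqrt(7) = sqrt(4 + 121) + 20*sqrt(7) = sqrt(125) + 20*sqrt(7) = 5*sqrt(5) + 20*sqrt(7)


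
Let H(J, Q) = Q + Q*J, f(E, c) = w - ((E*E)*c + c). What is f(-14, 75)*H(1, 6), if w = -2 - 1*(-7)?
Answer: -177240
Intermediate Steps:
w = 5 (w = -2 + 7 = 5)
f(E, c) = 5 - c - c*E² (f(E, c) = 5 - ((E*E)*c + c) = 5 - (E²*c + c) = 5 - (c*E² + c) = 5 - (c + c*E²) = 5 + (-c - c*E²) = 5 - c - c*E²)
H(J, Q) = Q + J*Q
f(-14, 75)*H(1, 6) = (5 - 1*75 - 1*75*(-14)²)*(6*(1 + 1)) = (5 - 75 - 1*75*196)*(6*2) = (5 - 75 - 14700)*12 = -14770*12 = -177240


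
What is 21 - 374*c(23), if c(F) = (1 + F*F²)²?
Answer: -55374523755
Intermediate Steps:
c(F) = (1 + F³)²
21 - 374*c(23) = 21 - 374*(1 + 23³)² = 21 - 374*(1 + 12167)² = 21 - 374*12168² = 21 - 374*148060224 = 21 - 55374523776 = -55374523755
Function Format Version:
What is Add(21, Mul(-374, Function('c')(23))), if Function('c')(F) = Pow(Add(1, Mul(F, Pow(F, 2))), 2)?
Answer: -55374523755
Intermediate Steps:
Function('c')(F) = Pow(Add(1, Pow(F, 3)), 2)
Add(21, Mul(-374, Function('c')(23))) = Add(21, Mul(-374, Pow(Add(1, Pow(23, 3)), 2))) = Add(21, Mul(-374, Pow(Add(1, 12167), 2))) = Add(21, Mul(-374, Pow(12168, 2))) = Add(21, Mul(-374, 148060224)) = Add(21, -55374523776) = -55374523755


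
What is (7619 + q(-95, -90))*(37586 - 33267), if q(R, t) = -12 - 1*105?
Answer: 32401138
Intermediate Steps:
q(R, t) = -117 (q(R, t) = -12 - 105 = -117)
(7619 + q(-95, -90))*(37586 - 33267) = (7619 - 117)*(37586 - 33267) = 7502*4319 = 32401138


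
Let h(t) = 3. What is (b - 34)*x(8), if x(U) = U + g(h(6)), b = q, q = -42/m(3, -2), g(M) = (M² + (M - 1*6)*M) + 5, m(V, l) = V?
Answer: -624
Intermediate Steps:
g(M) = 5 + M² + M*(-6 + M) (g(M) = (M² + (M - 6)*M) + 5 = (M² + (-6 + M)*M) + 5 = (M² + M*(-6 + M)) + 5 = 5 + M² + M*(-6 + M))
q = -14 (q = -42/3 = -42*⅓ = -14)
b = -14
x(U) = 5 + U (x(U) = U + (5 - 6*3 + 2*3²) = U + (5 - 18 + 2*9) = U + (5 - 18 + 18) = U + 5 = 5 + U)
(b - 34)*x(8) = (-14 - 34)*(5 + 8) = -48*13 = -624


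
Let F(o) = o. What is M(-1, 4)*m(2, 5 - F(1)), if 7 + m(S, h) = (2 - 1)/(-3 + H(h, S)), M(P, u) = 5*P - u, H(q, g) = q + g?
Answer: 60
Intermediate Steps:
H(q, g) = g + q
M(P, u) = -u + 5*P
m(S, h) = -7 + 1/(-3 + S + h) (m(S, h) = -7 + (2 - 1)/(-3 + (S + h)) = -7 + 1/(-3 + S + h))
M(-1, 4)*m(2, 5 - F(1)) = (-1*4 + 5*(-1))*((22 - 7*2 - 7*(5 - 1*1))/(-3 + 2 + (5 - 1*1))) = (-4 - 5)*((22 - 14 - 7*(5 - 1))/(-3 + 2 + (5 - 1))) = -9*(22 - 14 - 7*4)/(-3 + 2 + 4) = -9*(22 - 14 - 28)/3 = -3*(-20) = -9*(-20/3) = 60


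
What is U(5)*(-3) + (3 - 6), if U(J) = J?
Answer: -18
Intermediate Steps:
U(5)*(-3) + (3 - 6) = 5*(-3) + (3 - 6) = -15 - 3 = -18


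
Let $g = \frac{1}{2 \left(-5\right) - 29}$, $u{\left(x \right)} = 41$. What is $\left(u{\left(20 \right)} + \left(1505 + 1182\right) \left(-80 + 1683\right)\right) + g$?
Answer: $\frac{167984777}{39} \approx 4.3073 \cdot 10^{6}$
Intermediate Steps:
$g = - \frac{1}{39}$ ($g = \frac{1}{-10 - 29} = \frac{1}{-39} = - \frac{1}{39} \approx -0.025641$)
$\left(u{\left(20 \right)} + \left(1505 + 1182\right) \left(-80 + 1683\right)\right) + g = \left(41 + \left(1505 + 1182\right) \left(-80 + 1683\right)\right) - \frac{1}{39} = \left(41 + 2687 \cdot 1603\right) - \frac{1}{39} = \left(41 + 4307261\right) - \frac{1}{39} = 4307302 - \frac{1}{39} = \frac{167984777}{39}$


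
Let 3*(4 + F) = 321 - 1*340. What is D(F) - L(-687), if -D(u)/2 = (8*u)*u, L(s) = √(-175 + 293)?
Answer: -15376/9 - √118 ≈ -1719.3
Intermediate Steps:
L(s) = √118
F = -31/3 (F = -4 + (321 - 1*340)/3 = -4 + (321 - 340)/3 = -4 + (⅓)*(-19) = -4 - 19/3 = -31/3 ≈ -10.333)
D(u) = -16*u² (D(u) = -2*8*u*u = -16*u²)
D(F) - L(-687) = -16*(-31/3)² - √118 = -16*961/9 - √118 = -15376/9 - √118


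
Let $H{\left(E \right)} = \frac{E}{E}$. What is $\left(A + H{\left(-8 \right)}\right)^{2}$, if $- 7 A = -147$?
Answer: $484$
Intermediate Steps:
$H{\left(E \right)} = 1$
$A = 21$ ($A = \left(- \frac{1}{7}\right) \left(-147\right) = 21$)
$\left(A + H{\left(-8 \right)}\right)^{2} = \left(21 + 1\right)^{2} = 22^{2} = 484$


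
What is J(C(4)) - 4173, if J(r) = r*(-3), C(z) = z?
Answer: -4185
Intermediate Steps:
J(r) = -3*r
J(C(4)) - 4173 = -3*4 - 4173 = -12 - 4173 = -4185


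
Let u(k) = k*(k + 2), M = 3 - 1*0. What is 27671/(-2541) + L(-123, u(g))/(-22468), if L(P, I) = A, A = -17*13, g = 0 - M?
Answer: -88735781/8155884 ≈ -10.880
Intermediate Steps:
M = 3 (M = 3 + 0 = 3)
g = -3 (g = 0 - 1*3 = 0 - 3 = -3)
A = -221
u(k) = k*(2 + k)
L(P, I) = -221
27671/(-2541) + L(-123, u(g))/(-22468) = 27671/(-2541) - 221/(-22468) = 27671*(-1/2541) - 221*(-1/22468) = -3953/363 + 221/22468 = -88735781/8155884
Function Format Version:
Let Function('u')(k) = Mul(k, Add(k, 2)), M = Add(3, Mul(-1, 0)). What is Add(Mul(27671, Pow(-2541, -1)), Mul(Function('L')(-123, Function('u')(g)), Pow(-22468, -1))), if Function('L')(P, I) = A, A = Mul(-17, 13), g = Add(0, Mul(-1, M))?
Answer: Rational(-88735781, 8155884) ≈ -10.880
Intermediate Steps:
M = 3 (M = Add(3, 0) = 3)
g = -3 (g = Add(0, Mul(-1, 3)) = Add(0, -3) = -3)
A = -221
Function('u')(k) = Mul(k, Add(2, k))
Function('L')(P, I) = -221
Add(Mul(27671, Pow(-2541, -1)), Mul(Function('L')(-123, Function('u')(g)), Pow(-22468, -1))) = Add(Mul(27671, Pow(-2541, -1)), Mul(-221, Pow(-22468, -1))) = Add(Mul(27671, Rational(-1, 2541)), Mul(-221, Rational(-1, 22468))) = Add(Rational(-3953, 363), Rational(221, 22468)) = Rational(-88735781, 8155884)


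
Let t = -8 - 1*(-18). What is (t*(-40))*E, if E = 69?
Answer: -27600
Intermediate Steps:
t = 10 (t = -8 + 18 = 10)
(t*(-40))*E = (10*(-40))*69 = -400*69 = -27600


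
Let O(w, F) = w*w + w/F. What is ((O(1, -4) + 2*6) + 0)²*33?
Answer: 85833/16 ≈ 5364.6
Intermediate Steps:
O(w, F) = w² + w/F
((O(1, -4) + 2*6) + 0)²*33 = (((1² + 1/(-4)) + 2*6) + 0)²*33 = (((1 + 1*(-¼)) + 12) + 0)²*33 = (((1 - ¼) + 12) + 0)²*33 = ((¾ + 12) + 0)²*33 = (51/4 + 0)²*33 = (51/4)²*33 = (2601/16)*33 = 85833/16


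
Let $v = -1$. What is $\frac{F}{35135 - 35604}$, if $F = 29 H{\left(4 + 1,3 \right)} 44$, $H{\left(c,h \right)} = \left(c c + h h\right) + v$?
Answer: $- \frac{42108}{469} \approx -89.782$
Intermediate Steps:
$H{\left(c,h \right)} = -1 + c^{2} + h^{2}$ ($H{\left(c,h \right)} = \left(c c + h h\right) - 1 = \left(c^{2} + h^{2}\right) - 1 = -1 + c^{2} + h^{2}$)
$F = 42108$ ($F = 29 \left(-1 + \left(4 + 1\right)^{2} + 3^{2}\right) 44 = 29 \left(-1 + 5^{2} + 9\right) 44 = 29 \left(-1 + 25 + 9\right) 44 = 29 \cdot 33 \cdot 44 = 957 \cdot 44 = 42108$)
$\frac{F}{35135 - 35604} = \frac{42108}{35135 - 35604} = \frac{42108}{-469} = 42108 \left(- \frac{1}{469}\right) = - \frac{42108}{469}$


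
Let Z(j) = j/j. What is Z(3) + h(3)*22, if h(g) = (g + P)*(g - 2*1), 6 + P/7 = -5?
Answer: -1627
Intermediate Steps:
P = -77 (P = -42 + 7*(-5) = -42 - 35 = -77)
h(g) = (-77 + g)*(-2 + g) (h(g) = (g - 77)*(g - 2*1) = (-77 + g)*(g - 2) = (-77 + g)*(-2 + g))
Z(j) = 1
Z(3) + h(3)*22 = 1 + (154 + 3² - 79*3)*22 = 1 + (154 + 9 - 237)*22 = 1 - 74*22 = 1 - 1628 = -1627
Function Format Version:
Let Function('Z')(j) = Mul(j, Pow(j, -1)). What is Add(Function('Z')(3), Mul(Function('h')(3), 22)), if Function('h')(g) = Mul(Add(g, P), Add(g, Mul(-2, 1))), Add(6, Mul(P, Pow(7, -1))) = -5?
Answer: -1627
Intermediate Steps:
P = -77 (P = Add(-42, Mul(7, -5)) = Add(-42, -35) = -77)
Function('h')(g) = Mul(Add(-77, g), Add(-2, g)) (Function('h')(g) = Mul(Add(g, -77), Add(g, Mul(-2, 1))) = Mul(Add(-77, g), Add(g, -2)) = Mul(Add(-77, g), Add(-2, g)))
Function('Z')(j) = 1
Add(Function('Z')(3), Mul(Function('h')(3), 22)) = Add(1, Mul(Add(154, Pow(3, 2), Mul(-79, 3)), 22)) = Add(1, Mul(Add(154, 9, -237), 22)) = Add(1, Mul(-74, 22)) = Add(1, -1628) = -1627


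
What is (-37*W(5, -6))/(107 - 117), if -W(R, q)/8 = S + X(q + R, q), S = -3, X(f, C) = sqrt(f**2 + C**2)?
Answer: 444/5 - 148*sqrt(37)/5 ≈ -91.250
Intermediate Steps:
X(f, C) = sqrt(C**2 + f**2)
W(R, q) = 24 - 8*sqrt(q**2 + (R + q)**2) (W(R, q) = -8*(-3 + sqrt(q**2 + (q + R)**2)) = -8*(-3 + sqrt(q**2 + (R + q)**2)) = 24 - 8*sqrt(q**2 + (R + q)**2))
(-37*W(5, -6))/(107 - 117) = (-37*(24 - 8*sqrt((-6)**2 + (5 - 6)**2)))/(107 - 117) = -37*(24 - 8*sqrt(36 + (-1)**2))/(-10) = -37*(24 - 8*sqrt(36 + 1))*(-1/10) = -37*(24 - 8*sqrt(37))*(-1/10) = (-888 + 296*sqrt(37))*(-1/10) = 444/5 - 148*sqrt(37)/5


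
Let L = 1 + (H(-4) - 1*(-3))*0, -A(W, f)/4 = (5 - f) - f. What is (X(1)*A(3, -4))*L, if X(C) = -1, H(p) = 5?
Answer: 52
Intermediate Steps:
A(W, f) = -20 + 8*f (A(W, f) = -4*((5 - f) - f) = -4*(5 - 2*f) = -20 + 8*f)
L = 1 (L = 1 + (5 - 1*(-3))*0 = 1 + (5 + 3)*0 = 1 + 8*0 = 1 + 0 = 1)
(X(1)*A(3, -4))*L = -(-20 + 8*(-4))*1 = -(-20 - 32)*1 = -1*(-52)*1 = 52*1 = 52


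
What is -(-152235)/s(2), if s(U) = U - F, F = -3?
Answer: 30447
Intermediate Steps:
s(U) = 3 + U (s(U) = U - 1*(-3) = U + 3 = 3 + U)
-(-152235)/s(2) = -(-152235)/(3 + 2) = -(-152235)/5 = -30447*(-1) = 30447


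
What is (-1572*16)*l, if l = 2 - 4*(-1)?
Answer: -150912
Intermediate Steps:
l = 6 (l = 2 + 4 = 6)
(-1572*16)*l = -1572*16*6 = -25152*6 = -150912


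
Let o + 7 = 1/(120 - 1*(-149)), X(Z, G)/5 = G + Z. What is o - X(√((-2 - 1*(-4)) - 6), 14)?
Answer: -20712/269 - 10*I ≈ -76.996 - 10.0*I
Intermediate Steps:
X(Z, G) = 5*G + 5*Z (X(Z, G) = 5*(G + Z) = 5*G + 5*Z)
o = -1882/269 (o = -7 + 1/(120 - 1*(-149)) = -7 + 1/(120 + 149) = -7 + 1/269 = -1882/269 ≈ -6.9963)
o - X(√((-2 - 1*(-4)) - 6), 14) = -1882/269 - (5*14 + 5*√((-2 - 1*(-4)) - 6)) = -1882/269 - (70 + 5*√((-2 + 4) - 6)) = -1882/269 - (70 + 5*√(2 - 6)) = -1882/269 - (70 + 5*√(-4)) = -1882/269 - (70 + 5*(2*I)) = -1882/269 - (70 + 10*I) = -1882/269 + (-70 - 10*I) = -20712/269 - 10*I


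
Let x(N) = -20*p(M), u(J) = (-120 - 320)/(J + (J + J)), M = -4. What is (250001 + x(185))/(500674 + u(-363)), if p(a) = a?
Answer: 24758019/49566766 ≈ 0.49949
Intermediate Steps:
u(J) = -440/(3*J) (u(J) = -440/(J + 2*J) = -440*1/(3*J) = -440/(3*J))
x(N) = 80 (x(N) = -20*(-4) = 80)
(250001 + x(185))/(500674 + u(-363)) = (250001 + 80)/(500674 - 440/3/(-363)) = 250081/(500674 - 440/3*(-1/363)) = 250081/(500674 + 40/99) = 250081/(49566766/99) = 250081*(99/49566766) = 24758019/49566766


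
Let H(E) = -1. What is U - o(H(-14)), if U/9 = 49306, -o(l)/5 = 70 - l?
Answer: 444109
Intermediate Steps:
o(l) = -350 + 5*l (o(l) = -5*(70 - l) = -350 + 5*l)
U = 443754 (U = 9*49306 = 443754)
U - o(H(-14)) = 443754 - (-350 + 5*(-1)) = 443754 - (-350 - 5) = 443754 - 1*(-355) = 443754 + 355 = 444109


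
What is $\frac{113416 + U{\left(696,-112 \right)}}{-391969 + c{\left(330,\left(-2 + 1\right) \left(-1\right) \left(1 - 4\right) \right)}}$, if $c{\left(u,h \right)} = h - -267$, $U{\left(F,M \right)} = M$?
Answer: $- \frac{113304}{391705} \approx -0.28926$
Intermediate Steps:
$c{\left(u,h \right)} = 267 + h$ ($c{\left(u,h \right)} = h + 267 = 267 + h$)
$\frac{113416 + U{\left(696,-112 \right)}}{-391969 + c{\left(330,\left(-2 + 1\right) \left(-1\right) \left(1 - 4\right) \right)}} = \frac{113416 - 112}{-391969 + \left(267 + \left(-2 + 1\right) \left(-1\right) \left(1 - 4\right)\right)} = \frac{113304}{-391969 + \left(267 + \left(-1\right) \left(-1\right) \left(-3\right)\right)} = \frac{113304}{-391969 + \left(267 + 1 \left(-3\right)\right)} = \frac{113304}{-391969 + \left(267 - 3\right)} = \frac{113304}{-391969 + 264} = \frac{113304}{-391705} = 113304 \left(- \frac{1}{391705}\right) = - \frac{113304}{391705}$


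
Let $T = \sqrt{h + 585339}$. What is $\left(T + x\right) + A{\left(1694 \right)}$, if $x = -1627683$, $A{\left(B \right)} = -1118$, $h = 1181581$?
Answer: $-1628801 + 2 \sqrt{441730} \approx -1.6275 \cdot 10^{6}$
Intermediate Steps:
$T = 2 \sqrt{441730}$ ($T = \sqrt{1181581 + 585339} = \sqrt{1766920} = 2 \sqrt{441730} \approx 1329.3$)
$\left(T + x\right) + A{\left(1694 \right)} = \left(2 \sqrt{441730} - 1627683\right) - 1118 = \left(-1627683 + 2 \sqrt{441730}\right) - 1118 = -1628801 + 2 \sqrt{441730}$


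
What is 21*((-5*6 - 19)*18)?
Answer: -18522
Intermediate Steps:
21*((-5*6 - 19)*18) = 21*((-30 - 19)*18) = 21*(-49*18) = 21*(-882) = -18522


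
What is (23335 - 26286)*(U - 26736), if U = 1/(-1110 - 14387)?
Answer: 1222681317143/15497 ≈ 7.8898e+7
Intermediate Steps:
U = -1/15497 (U = 1/(-15497) = -1/15497 ≈ -6.4529e-5)
(23335 - 26286)*(U - 26736) = (23335 - 26286)*(-1/15497 - 26736) = -2951*(-414327793/15497) = 1222681317143/15497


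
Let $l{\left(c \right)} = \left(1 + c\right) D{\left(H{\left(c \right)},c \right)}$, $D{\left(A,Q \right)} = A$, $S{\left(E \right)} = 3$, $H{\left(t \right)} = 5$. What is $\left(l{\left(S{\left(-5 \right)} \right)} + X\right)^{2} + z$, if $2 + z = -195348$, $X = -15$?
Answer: $-195325$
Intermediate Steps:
$z = -195350$ ($z = -2 - 195348 = -195350$)
$l{\left(c \right)} = 5 + 5 c$ ($l{\left(c \right)} = \left(1 + c\right) 5 = 5 + 5 c$)
$\left(l{\left(S{\left(-5 \right)} \right)} + X\right)^{2} + z = \left(\left(5 + 5 \cdot 3\right) - 15\right)^{2} - 195350 = \left(\left(5 + 15\right) - 15\right)^{2} - 195350 = \left(20 - 15\right)^{2} - 195350 = 5^{2} - 195350 = 25 - 195350 = -195325$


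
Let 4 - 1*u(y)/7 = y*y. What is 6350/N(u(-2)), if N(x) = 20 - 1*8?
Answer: 3175/6 ≈ 529.17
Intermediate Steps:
u(y) = 28 - 7*y² (u(y) = 28 - 7*y*y = 28 - 7*y²)
N(x) = 12 (N(x) = 20 - 8 = 12)
6350/N(u(-2)) = 6350/12 = 6350*(1/12) = 3175/6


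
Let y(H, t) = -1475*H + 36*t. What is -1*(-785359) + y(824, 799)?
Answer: -401277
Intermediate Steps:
-1*(-785359) + y(824, 799) = -1*(-785359) + (-1475*824 + 36*799) = 785359 + (-1215400 + 28764) = 785359 - 1186636 = -401277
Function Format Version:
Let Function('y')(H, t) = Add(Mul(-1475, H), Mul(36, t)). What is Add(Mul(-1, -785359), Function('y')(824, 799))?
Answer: -401277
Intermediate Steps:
Add(Mul(-1, -785359), Function('y')(824, 799)) = Add(Mul(-1, -785359), Add(Mul(-1475, 824), Mul(36, 799))) = Add(785359, Add(-1215400, 28764)) = Add(785359, -1186636) = -401277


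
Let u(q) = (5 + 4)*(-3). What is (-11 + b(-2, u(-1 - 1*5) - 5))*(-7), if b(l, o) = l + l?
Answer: 105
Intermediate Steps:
u(q) = -27 (u(q) = 9*(-3) = -27)
b(l, o) = 2*l
(-11 + b(-2, u(-1 - 1*5) - 5))*(-7) = (-11 + 2*(-2))*(-7) = (-11 - 4)*(-7) = -15*(-7) = 105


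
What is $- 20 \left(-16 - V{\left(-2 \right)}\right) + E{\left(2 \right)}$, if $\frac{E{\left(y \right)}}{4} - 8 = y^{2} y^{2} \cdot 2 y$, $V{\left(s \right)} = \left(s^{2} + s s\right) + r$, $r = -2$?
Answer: $728$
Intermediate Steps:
$V{\left(s \right)} = -2 + 2 s^{2}$ ($V{\left(s \right)} = \left(s^{2} + s s\right) - 2 = \left(s^{2} + s^{2}\right) - 2 = 2 s^{2} - 2 = -2 + 2 s^{2}$)
$E{\left(y \right)} = 32 + 8 y^{5}$ ($E{\left(y \right)} = 32 + 4 y^{2} y^{2} \cdot 2 y = 32 + 4 y^{4} \cdot 2 y = 32 + 4 \cdot 2 y^{4} y = 32 + 4 \cdot 2 y^{5} = 32 + 8 y^{5}$)
$- 20 \left(-16 - V{\left(-2 \right)}\right) + E{\left(2 \right)} = - 20 \left(-16 - \left(-2 + 2 \left(-2\right)^{2}\right)\right) + \left(32 + 8 \cdot 2^{5}\right) = - 20 \left(-16 - \left(-2 + 2 \cdot 4\right)\right) + \left(32 + 8 \cdot 32\right) = - 20 \left(-16 - \left(-2 + 8\right)\right) + \left(32 + 256\right) = - 20 \left(-16 - 6\right) + 288 = \left(-20\right) \left(-22\right) + 288 = 440 + 288 = 728$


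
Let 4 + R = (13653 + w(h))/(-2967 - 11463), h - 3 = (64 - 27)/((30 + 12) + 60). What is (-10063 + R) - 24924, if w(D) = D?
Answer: -51503246209/1471860 ≈ -34992.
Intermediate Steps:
h = 343/102 (h = 3 + (64 - 27)/((30 + 12) + 60) = 3 + 37/(42 + 60) = 3 + 37/102 = 343/102 ≈ 3.3627)
R = -7280389/1471860 (R = -4 + (13653 + 343/102)/(-2967 - 11463) = -4 + (1392949/102)/(-14430) = -4 + (1392949/102)*(-1/14430) = -4 - 1392949/1471860 = -7280389/1471860 ≈ -4.9464)
(-10063 + R) - 24924 = (-10063 - 7280389/1471860) - 24924 = -14818607569/1471860 - 24924 = -51503246209/1471860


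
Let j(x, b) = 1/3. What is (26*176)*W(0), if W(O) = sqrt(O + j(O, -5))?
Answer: 4576*sqrt(3)/3 ≈ 2642.0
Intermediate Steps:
j(x, b) = 1/3
W(O) = sqrt(1/3 + O) (W(O) = sqrt(O + 1/3) = sqrt(1/3 + O))
(26*176)*W(0) = (26*176)*(sqrt(3 + 9*0)/3) = 4576*(sqrt(3 + 0)/3) = 4576*(sqrt(3)/3) = 4576*sqrt(3)/3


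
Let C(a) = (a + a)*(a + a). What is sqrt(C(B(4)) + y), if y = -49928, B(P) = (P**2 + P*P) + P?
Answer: 2*I*sqrt(11186) ≈ 211.53*I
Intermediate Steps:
B(P) = P + 2*P**2 (B(P) = (P**2 + P**2) + P = 2*P**2 + P = P + 2*P**2)
C(a) = 4*a**2 (C(a) = (2*a)*(2*a) = 4*a**2)
sqrt(C(B(4)) + y) = sqrt(4*(4*(1 + 2*4))**2 - 49928) = sqrt(4*(4*(1 + 8))**2 - 49928) = sqrt(4*(4*9)**2 - 49928) = sqrt(4*36**2 - 49928) = sqrt(4*1296 - 49928) = sqrt(5184 - 49928) = sqrt(-44744) = 2*I*sqrt(11186)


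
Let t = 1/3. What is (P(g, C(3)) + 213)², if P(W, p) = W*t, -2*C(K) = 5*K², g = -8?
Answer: 398161/9 ≈ 44240.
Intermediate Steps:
t = ⅓ ≈ 0.33333
C(K) = -5*K²/2
P(W, p) = W/3 (P(W, p) = W*(⅓) = W/3)
(P(g, C(3)) + 213)² = ((⅓)*(-8) + 213)² = (-8/3 + 213)² = (631/3)² = 398161/9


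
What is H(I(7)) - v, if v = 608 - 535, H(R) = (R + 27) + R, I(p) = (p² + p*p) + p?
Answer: 164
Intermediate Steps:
I(p) = p + 2*p² (I(p) = (p² + p²) + p = 2*p² + p = p + 2*p²)
H(R) = 27 + 2*R (H(R) = (27 + R) + R = 27 + 2*R)
v = 73
H(I(7)) - v = (27 + 2*(7*(1 + 2*7))) - 1*73 = (27 + 2*(7*(1 + 14))) - 73 = (27 + 2*(7*15)) - 73 = (27 + 2*105) - 73 = (27 + 210) - 73 = 237 - 73 = 164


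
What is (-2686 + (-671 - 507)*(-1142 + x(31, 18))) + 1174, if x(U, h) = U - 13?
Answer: 1322560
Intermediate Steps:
x(U, h) = -13 + U
(-2686 + (-671 - 507)*(-1142 + x(31, 18))) + 1174 = (-2686 + (-671 - 507)*(-1142 + (-13 + 31))) + 1174 = (-2686 - 1178*(-1142 + 18)) + 1174 = (-2686 - 1178*(-1124)) + 1174 = (-2686 + 1324072) + 1174 = 1321386 + 1174 = 1322560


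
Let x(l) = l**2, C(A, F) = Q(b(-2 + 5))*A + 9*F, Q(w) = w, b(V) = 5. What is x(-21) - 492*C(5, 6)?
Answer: -38427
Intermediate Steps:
C(A, F) = 5*A + 9*F
x(-21) - 492*C(5, 6) = (-21)**2 - 492*(5*5 + 9*6) = 441 - 492*(25 + 54) = 441 - 492*79 = 441 - 38868 = -38427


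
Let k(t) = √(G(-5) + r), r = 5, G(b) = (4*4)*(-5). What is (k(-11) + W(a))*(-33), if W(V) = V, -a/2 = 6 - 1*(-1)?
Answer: 462 - 165*I*√3 ≈ 462.0 - 285.79*I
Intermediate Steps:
a = -14 (a = -2*(6 - 1*(-1)) = -2*(6 + 1) = -2*7 = -14)
G(b) = -80 (G(b) = 16*(-5) = -80)
k(t) = 5*I*√3 (k(t) = √(-80 + 5) = √(-75) = 5*I*√3)
(k(-11) + W(a))*(-33) = (5*I*√3 - 14)*(-33) = (-14 + 5*I*√3)*(-33) = 462 - 165*I*√3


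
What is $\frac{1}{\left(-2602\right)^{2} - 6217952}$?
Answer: $\frac{1}{552452} \approx 1.8101 \cdot 10^{-6}$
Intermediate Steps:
$\frac{1}{\left(-2602\right)^{2} - 6217952} = \frac{1}{6770404 - 6217952} = \frac{1}{552452}$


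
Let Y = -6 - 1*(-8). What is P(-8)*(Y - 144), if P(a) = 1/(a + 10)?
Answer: -71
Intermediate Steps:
P(a) = 1/(10 + a)
Y = 2 (Y = -6 + 8 = 2)
P(-8)*(Y - 144) = (2 - 144)/(10 - 8) = -142/2 = (1/2)*(-142) = -71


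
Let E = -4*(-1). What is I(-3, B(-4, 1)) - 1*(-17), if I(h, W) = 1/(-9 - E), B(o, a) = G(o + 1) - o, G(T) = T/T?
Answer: 220/13 ≈ 16.923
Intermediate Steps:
E = 4
G(T) = 1
B(o, a) = 1 - o
I(h, W) = -1/13 (I(h, W) = 1/(-9 - 1*4) = 1/(-9 - 4) = 1/(-13) = -1/13)
I(-3, B(-4, 1)) - 1*(-17) = -1/13 - 1*(-17) = -1/13 + 17 = 220/13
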